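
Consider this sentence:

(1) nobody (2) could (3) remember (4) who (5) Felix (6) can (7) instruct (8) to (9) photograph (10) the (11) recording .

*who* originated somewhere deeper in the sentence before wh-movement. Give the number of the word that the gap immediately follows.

Pre-movement form: Felix can instruct who to photograph the recording.
'who' is the direct object of 'instruct'. Fronting leaves a gap immediately after 'instruct':
Nobody could remember who Felix can instruct ___ to photograph the recording.
'instruct' is word 7.

7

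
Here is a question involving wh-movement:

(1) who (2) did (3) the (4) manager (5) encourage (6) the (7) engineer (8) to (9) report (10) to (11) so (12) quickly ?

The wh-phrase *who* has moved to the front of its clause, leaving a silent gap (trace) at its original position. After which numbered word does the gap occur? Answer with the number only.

10

Pre-movement form: The manager did encourage the engineer to report to who so quickly.
'who' functions as the object of the preposition 'to'. Wh-movement fronts it, leaving a gap right after 'to':
Who did the manager encourage the engineer to report to ___ so quickly?
'to' is word 10.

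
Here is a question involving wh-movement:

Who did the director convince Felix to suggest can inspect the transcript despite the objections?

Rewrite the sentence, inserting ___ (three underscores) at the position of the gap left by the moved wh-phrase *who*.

Before movement: The director did convince Felix to suggest who can inspect the transcript despite the objections.
'who' is the subject of the clause embedded under 'suggest'. The gap is right after 'suggest'.

Who did the director convince Felix to suggest ___ can inspect the transcript despite the objections?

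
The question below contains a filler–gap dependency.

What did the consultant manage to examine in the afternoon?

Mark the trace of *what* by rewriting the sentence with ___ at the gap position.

Underlying clause: The consultant did manage to examine what in the afternoon.
'what' is the direct object of 'examine'. The gap is right after 'examine'.

What did the consultant manage to examine ___ in the afternoon?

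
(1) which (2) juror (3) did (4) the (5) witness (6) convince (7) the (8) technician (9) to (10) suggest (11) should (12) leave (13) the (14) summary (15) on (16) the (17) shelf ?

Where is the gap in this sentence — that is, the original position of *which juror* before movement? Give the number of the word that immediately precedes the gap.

10

Before movement: The witness did convince the technician to suggest which juror should leave the summary on the shelf.
'which juror' functions as the subject of the clause embedded under 'suggest'. Wh-movement fronts it, leaving a gap right after 'suggest':
Which juror did the witness convince the technician to suggest ___ should leave the summary on the shelf?
'suggest' is word 10.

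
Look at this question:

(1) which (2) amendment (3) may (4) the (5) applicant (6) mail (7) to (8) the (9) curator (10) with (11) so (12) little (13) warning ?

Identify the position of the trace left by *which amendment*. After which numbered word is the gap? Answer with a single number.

Pre-movement form: The applicant may mail which amendment to the curator with so little warning.
'which amendment' functions as the direct object of 'mail'. Wh-movement fronts it, leaving a gap right after 'mail':
Which amendment may the applicant mail ___ to the curator with so little warning?
'mail' is word 6.

6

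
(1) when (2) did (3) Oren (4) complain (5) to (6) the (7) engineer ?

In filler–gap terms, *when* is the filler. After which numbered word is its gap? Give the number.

7

In situ: Oren did complain to the engineer when.
The filler 'when' is interpreted as the temporal adjunct. Fronting leaves a gap immediately after 'engineer':
When did Oren complain to the engineer ___?
'engineer' is word 7.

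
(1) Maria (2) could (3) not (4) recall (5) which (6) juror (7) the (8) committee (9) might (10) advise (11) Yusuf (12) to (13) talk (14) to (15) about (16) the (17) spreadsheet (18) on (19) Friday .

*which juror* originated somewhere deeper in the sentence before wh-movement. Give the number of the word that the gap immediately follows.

14

Before movement: The committee might advise Yusuf to talk to which juror about the spreadsheet on Friday.
'which juror' is the object of the preposition 'to'. Fronting leaves a gap immediately after 'to':
Maria could not recall which juror the committee might advise Yusuf to talk to ___ about the spreadsheet on Friday.
'to' is word 14.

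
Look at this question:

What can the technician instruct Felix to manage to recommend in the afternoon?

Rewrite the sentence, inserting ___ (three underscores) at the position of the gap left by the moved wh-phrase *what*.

Before movement: The technician can instruct Felix to manage to recommend what in the afternoon.
'what' is the direct object of 'recommend'. The gap is right after 'recommend'.

What can the technician instruct Felix to manage to recommend ___ in the afternoon?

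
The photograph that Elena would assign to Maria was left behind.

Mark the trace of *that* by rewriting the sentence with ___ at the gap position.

'that' functions as the direct object of 'assign'. The gap is right after 'assign'.

The photograph that Elena would assign ___ to Maria was left behind.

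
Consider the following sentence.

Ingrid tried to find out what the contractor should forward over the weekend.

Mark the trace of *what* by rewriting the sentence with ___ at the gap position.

Before movement: The contractor should forward what over the weekend.
'what' functions as the direct object of 'forward'. The gap is right after 'forward'.

Ingrid tried to find out what the contractor should forward ___ over the weekend.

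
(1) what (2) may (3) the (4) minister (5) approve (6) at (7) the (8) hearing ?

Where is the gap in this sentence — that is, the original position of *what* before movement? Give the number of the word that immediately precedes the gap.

Underlying clause: The minister may approve what at the hearing.
'what' functions as the direct object of 'approve'. Wh-movement fronts it, leaving a gap right after 'approve':
What may the minister approve ___ at the hearing?
'approve' is word 5.

5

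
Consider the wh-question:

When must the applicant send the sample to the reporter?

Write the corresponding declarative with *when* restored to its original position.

The filler 'when' is interpreted as the temporal adjunct. Fronting leaves a gap immediately after 'reporter':
When must the applicant send the sample to the reporter ___?

The applicant must send the sample to the reporter when.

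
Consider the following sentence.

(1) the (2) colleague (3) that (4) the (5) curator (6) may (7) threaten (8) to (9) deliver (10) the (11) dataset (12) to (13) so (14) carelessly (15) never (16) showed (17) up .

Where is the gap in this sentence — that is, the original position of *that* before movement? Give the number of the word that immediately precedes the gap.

'that' functions as the object of the preposition 'to' (recipient of 'deliver'). It moves to the left edge, and the trace sits right after 'to':
The colleague that the curator may threaten to deliver the dataset to ___ so carelessly never showed up.
'to' is word 12.

12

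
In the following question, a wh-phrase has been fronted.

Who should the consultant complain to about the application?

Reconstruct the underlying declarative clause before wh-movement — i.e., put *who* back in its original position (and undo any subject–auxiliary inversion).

The consultant should complain to who about the application.

'who' functions as the object of the preposition 'to'. Wh-movement fronts it, leaving a gap right after 'to':
Who should the consultant complain to ___ about the application?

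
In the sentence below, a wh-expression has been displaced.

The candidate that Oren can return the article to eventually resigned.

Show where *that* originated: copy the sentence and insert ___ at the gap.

The candidate that Oren can return the article to ___ eventually resigned.

'that' is the object of the preposition 'to' (recipient of 'return'). The gap is right after 'to'.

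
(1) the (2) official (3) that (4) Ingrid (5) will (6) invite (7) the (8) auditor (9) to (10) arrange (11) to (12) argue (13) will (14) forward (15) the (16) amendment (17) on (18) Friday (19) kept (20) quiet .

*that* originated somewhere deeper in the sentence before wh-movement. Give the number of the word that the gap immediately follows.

'that' is the subject of the clause embedded under 'argue'. Wh-movement fronts it, leaving a gap right after 'argue':
The official that Ingrid will invite the auditor to arrange to argue ___ will forward the amendment on Friday kept quiet.
'argue' is word 12.

12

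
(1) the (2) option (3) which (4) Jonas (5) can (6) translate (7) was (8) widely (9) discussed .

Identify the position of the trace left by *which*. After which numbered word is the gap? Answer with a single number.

6

The filler 'which' is interpreted as the direct object of 'translate'. It moves to the left edge, and the trace sits right after 'translate':
The option which Jonas can translate ___ was widely discussed.
'translate' is word 6.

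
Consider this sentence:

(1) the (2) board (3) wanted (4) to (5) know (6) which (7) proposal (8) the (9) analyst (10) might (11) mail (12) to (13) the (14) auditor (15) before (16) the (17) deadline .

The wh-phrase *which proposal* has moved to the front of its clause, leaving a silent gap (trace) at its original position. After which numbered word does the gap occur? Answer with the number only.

11

Before movement: The analyst might mail which proposal to the auditor before the deadline.
'which proposal' functions as the direct object of 'mail'. Fronting leaves a gap immediately after 'mail':
The board wanted to know which proposal the analyst might mail ___ to the auditor before the deadline.
'mail' is word 11.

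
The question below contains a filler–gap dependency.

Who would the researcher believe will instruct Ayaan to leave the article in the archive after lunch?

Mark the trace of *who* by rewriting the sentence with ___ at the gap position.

Who would the researcher believe ___ will instruct Ayaan to leave the article in the archive after lunch?

Pre-movement form: The researcher would believe who will instruct Ayaan to leave the article in the archive after lunch.
'who' is the subject of the clause embedded under 'believe'. The gap is right after 'believe'.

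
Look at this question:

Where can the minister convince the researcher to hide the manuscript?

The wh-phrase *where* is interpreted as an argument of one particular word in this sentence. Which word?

Pre-movement form: The minister can convince the researcher to hide the manuscript where.
The filler 'where' is interpreted as the locative complement of 'hide'. Fronting leaves a gap immediately after 'manuscript':
Where can the minister convince the researcher to hide the manuscript ___?

hide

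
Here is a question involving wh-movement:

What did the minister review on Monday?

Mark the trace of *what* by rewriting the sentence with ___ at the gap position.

What did the minister review ___ on Monday?

Underlying clause: The minister did review what on Monday.
The filler 'what' is interpreted as the direct object of 'review'. The gap is right after 'review'.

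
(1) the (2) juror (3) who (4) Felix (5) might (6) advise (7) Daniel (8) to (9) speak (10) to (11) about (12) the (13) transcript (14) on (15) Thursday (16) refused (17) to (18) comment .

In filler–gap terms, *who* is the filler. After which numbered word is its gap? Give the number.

'who' functions as the object of the preposition 'to'. It moves to the left edge, and the trace sits right after 'to':
The juror who Felix might advise Daniel to speak to ___ about the transcript on Thursday refused to comment.
'to' is word 10.

10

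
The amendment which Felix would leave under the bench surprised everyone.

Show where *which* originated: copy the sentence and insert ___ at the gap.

'which' functions as the direct object of 'leave'. The gap is right after 'leave'.

The amendment which Felix would leave ___ under the bench surprised everyone.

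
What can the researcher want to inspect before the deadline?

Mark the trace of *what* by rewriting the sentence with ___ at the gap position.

What can the researcher want to inspect ___ before the deadline?

Before movement: The researcher can want to inspect what before the deadline.
'what' is the direct object of 'inspect'. The gap is right after 'inspect'.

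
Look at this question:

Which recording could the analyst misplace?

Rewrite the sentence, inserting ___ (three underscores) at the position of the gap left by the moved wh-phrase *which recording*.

Which recording could the analyst misplace ___?

Underlying clause: The analyst could misplace which recording.
'which recording' is the direct object of 'misplace'. The gap is right after 'misplace'.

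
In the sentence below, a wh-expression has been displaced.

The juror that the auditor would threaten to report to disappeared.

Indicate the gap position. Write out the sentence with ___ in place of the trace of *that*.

The juror that the auditor would threaten to report to ___ disappeared.

'that' functions as the object of the preposition 'to'. The gap is right after 'to'.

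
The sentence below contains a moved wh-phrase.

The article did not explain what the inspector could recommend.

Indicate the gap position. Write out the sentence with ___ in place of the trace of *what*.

The article did not explain what the inspector could recommend ___.

Before movement: The inspector could recommend what.
The filler 'what' is interpreted as the direct object of 'recommend'. The gap is right after 'recommend'.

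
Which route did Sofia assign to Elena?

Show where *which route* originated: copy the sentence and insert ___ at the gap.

Which route did Sofia assign ___ to Elena?

Before movement: Sofia did assign which route to Elena.
'which route' is the direct object of 'assign'. The gap is right after 'assign'.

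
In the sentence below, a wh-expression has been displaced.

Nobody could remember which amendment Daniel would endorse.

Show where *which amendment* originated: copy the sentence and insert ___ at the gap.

Nobody could remember which amendment Daniel would endorse ___.

In situ: Daniel would endorse which amendment.
The filler 'which amendment' is interpreted as the direct object of 'endorse'. The gap is right after 'endorse'.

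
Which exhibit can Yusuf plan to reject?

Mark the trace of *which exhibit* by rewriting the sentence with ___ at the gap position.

Which exhibit can Yusuf plan to reject ___?

Pre-movement form: Yusuf can plan to reject which exhibit.
The filler 'which exhibit' is interpreted as the direct object of 'reject'. The gap is right after 'reject'.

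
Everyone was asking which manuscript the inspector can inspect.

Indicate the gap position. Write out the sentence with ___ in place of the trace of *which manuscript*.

Everyone was asking which manuscript the inspector can inspect ___.

Before movement: The inspector can inspect which manuscript.
'which manuscript' functions as the direct object of 'inspect'. The gap is right after 'inspect'.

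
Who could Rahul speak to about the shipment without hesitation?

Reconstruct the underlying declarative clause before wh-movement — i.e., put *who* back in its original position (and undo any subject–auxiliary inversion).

'who' is the object of the preposition 'to'. It moves to the left edge, and the trace sits right after 'to':
Who could Rahul speak to ___ about the shipment without hesitation?

Rahul could speak to who about the shipment without hesitation.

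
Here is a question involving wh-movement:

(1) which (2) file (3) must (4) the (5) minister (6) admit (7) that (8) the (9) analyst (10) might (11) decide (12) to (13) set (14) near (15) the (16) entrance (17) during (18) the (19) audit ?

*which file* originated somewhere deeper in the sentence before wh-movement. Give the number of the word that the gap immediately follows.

13

Underlying clause: The minister must admit that the analyst might decide to set which file near the entrance during the audit.
'which file' functions as the direct object of 'set'. Fronting leaves a gap immediately after 'set':
Which file must the minister admit that the analyst might decide to set ___ near the entrance during the audit?
'set' is word 13.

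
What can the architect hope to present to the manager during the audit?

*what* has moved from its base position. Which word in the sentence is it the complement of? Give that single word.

present

Pre-movement form: The architect can hope to present what to the manager during the audit.
The filler 'what' is interpreted as the direct object of 'present'. Fronting leaves a gap immediately after 'present':
What can the architect hope to present ___ to the manager during the audit?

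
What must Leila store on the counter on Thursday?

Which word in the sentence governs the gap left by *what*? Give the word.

store

Underlying clause: Leila must store what on the counter on Thursday.
The filler 'what' is interpreted as the direct object of 'store'. Fronting leaves a gap immediately after 'store':
What must Leila store ___ on the counter on Thursday?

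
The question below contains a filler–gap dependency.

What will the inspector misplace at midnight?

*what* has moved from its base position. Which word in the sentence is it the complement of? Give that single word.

misplace

Pre-movement form: The inspector will misplace what at midnight.
'what' is the direct object of 'misplace'. It moves to the left edge, and the trace sits right after 'misplace':
What will the inspector misplace ___ at midnight?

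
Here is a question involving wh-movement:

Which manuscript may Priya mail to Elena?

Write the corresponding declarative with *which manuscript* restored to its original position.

The filler 'which manuscript' is interpreted as the direct object of 'mail'. Wh-movement fronts it, leaving a gap right after 'mail':
Which manuscript may Priya mail ___ to Elena?

Priya may mail which manuscript to Elena.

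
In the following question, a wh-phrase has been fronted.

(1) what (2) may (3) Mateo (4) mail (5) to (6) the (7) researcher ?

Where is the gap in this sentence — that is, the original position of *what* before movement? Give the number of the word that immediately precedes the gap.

Before movement: Mateo may mail what to the researcher.
'what' functions as the direct object of 'mail'. It moves to the left edge, and the trace sits right after 'mail':
What may Mateo mail ___ to the researcher?
'mail' is word 4.

4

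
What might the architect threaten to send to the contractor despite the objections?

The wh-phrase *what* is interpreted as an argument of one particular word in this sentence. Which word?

send

Underlying clause: The architect might threaten to send what to the contractor despite the objections.
The filler 'what' is interpreted as the direct object of 'send'. Fronting leaves a gap immediately after 'send':
What might the architect threaten to send ___ to the contractor despite the objections?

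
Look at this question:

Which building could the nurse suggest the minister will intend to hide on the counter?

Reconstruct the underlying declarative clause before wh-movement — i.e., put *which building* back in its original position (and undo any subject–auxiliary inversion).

The nurse could suggest the minister will intend to hide which building on the counter.

The filler 'which building' is interpreted as the direct object of 'hide'. Wh-movement fronts it, leaving a gap right after 'hide':
Which building could the nurse suggest the minister will intend to hide ___ on the counter?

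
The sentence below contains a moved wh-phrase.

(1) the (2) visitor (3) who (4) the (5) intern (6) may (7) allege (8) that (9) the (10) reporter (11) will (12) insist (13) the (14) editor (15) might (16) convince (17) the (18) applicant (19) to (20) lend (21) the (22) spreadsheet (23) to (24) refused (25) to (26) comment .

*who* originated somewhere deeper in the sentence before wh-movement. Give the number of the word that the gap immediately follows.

'who' is the object of the preposition 'to' (recipient of 'lend'). Wh-movement fronts it, leaving a gap right after 'to':
The visitor who the intern may allege that the reporter will insist the editor might convince the applicant to lend the spreadsheet to ___ refused to comment.
'to' is word 23.

23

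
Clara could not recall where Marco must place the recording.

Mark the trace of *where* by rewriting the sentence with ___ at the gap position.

Underlying clause: Marco must place the recording where.
'where' is the locative complement of 'place'. The gap is right after 'recording'.

Clara could not recall where Marco must place the recording ___.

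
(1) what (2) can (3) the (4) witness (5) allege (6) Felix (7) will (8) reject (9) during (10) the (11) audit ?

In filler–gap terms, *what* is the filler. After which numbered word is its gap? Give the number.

In situ: The witness can allege Felix will reject what during the audit.
'what' functions as the direct object of 'reject'. It moves to the left edge, and the trace sits right after 'reject':
What can the witness allege Felix will reject ___ during the audit?
'reject' is word 8.

8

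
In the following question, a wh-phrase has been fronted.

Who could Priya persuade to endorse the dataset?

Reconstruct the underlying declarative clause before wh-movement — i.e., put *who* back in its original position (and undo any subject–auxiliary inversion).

Priya could persuade who to endorse the dataset.

The filler 'who' is interpreted as the direct object of 'persuade'. It moves to the left edge, and the trace sits right after 'persuade':
Who could Priya persuade ___ to endorse the dataset?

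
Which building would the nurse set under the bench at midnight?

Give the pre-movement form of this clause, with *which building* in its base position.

'which building' functions as the direct object of 'set'. Fronting leaves a gap immediately after 'set':
Which building would the nurse set ___ under the bench at midnight?

The nurse would set which building under the bench at midnight.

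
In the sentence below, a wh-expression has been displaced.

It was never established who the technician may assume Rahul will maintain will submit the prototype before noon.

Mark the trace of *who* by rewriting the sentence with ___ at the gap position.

It was never established who the technician may assume Rahul will maintain ___ will submit the prototype before noon.

In situ: The technician may assume Rahul will maintain who will submit the prototype before noon.
'who' functions as the subject of the clause embedded under 'maintain'. The gap is right after 'maintain'.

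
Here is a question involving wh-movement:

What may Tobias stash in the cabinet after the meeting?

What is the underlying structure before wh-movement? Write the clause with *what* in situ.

Tobias may stash what in the cabinet after the meeting.

The filler 'what' is interpreted as the direct object of 'stash'. Wh-movement fronts it, leaving a gap right after 'stash':
What may Tobias stash ___ in the cabinet after the meeting?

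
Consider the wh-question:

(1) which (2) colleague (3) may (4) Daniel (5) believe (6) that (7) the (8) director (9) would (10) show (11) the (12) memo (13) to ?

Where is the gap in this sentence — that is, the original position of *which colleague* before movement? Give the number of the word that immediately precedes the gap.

13

Pre-movement form: Daniel may believe that the director would show the memo to which colleague.
The filler 'which colleague' is interpreted as the object of the preposition 'to' (recipient of 'show'). Wh-movement fronts it, leaving a gap right after 'to':
Which colleague may Daniel believe that the director would show the memo to ___?
'to' is word 13.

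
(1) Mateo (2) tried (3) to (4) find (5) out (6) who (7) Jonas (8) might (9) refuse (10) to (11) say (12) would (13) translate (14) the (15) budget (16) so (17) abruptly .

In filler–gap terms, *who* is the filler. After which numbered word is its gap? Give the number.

In situ: Jonas might refuse to say who would translate the budget so abruptly.
The filler 'who' is interpreted as the subject of the clause embedded under 'say'. Fronting leaves a gap immediately after 'say':
Mateo tried to find out who Jonas might refuse to say ___ would translate the budget so abruptly.
'say' is word 11.

11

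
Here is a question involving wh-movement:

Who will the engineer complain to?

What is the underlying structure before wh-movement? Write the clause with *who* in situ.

The engineer will complain to who.

'who' functions as the object of the preposition 'to'. Fronting leaves a gap immediately after 'to':
Who will the engineer complain to ___?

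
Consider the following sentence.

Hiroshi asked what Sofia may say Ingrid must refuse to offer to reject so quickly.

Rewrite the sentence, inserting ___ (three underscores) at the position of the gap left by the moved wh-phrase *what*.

In situ: Sofia may say Ingrid must refuse to offer to reject what so quickly.
'what' functions as the direct object of 'reject'. The gap is right after 'reject'.

Hiroshi asked what Sofia may say Ingrid must refuse to offer to reject ___ so quickly.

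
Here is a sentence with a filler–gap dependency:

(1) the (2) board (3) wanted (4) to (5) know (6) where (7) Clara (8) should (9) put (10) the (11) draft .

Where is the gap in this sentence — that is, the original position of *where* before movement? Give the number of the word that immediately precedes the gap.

Before movement: Clara should put the draft where.
'where' functions as the locative complement of 'put'. Wh-movement fronts it, leaving a gap right after 'draft':
The board wanted to know where Clara should put the draft ___.
'draft' is word 11.

11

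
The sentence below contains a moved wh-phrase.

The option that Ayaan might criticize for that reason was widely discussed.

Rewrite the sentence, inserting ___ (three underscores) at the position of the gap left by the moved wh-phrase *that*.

'that' functions as the direct object of 'criticize'. The gap is right after 'criticize'.

The option that Ayaan might criticize ___ for that reason was widely discussed.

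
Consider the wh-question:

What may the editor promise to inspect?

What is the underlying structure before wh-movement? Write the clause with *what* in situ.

The editor may promise to inspect what.

'what' is the direct object of 'inspect'. Fronting leaves a gap immediately after 'inspect':
What may the editor promise to inspect ___?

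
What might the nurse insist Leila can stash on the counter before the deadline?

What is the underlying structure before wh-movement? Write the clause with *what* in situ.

'what' is the direct object of 'stash'. Fronting leaves a gap immediately after 'stash':
What might the nurse insist Leila can stash ___ on the counter before the deadline?

The nurse might insist Leila can stash what on the counter before the deadline.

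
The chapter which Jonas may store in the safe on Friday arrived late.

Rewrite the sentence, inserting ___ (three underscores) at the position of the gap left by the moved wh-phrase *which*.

The filler 'which' is interpreted as the direct object of 'store'. The gap is right after 'store'.

The chapter which Jonas may store ___ in the safe on Friday arrived late.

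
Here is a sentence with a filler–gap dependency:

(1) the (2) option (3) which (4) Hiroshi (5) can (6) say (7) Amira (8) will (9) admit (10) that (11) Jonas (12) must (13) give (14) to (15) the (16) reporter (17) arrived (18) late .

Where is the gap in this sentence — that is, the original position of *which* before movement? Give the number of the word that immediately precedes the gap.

13

The filler 'which' is interpreted as the direct object of 'give'. Wh-movement fronts it, leaving a gap right after 'give':
The option which Hiroshi can say Amira will admit that Jonas must give ___ to the reporter arrived late.
'give' is word 13.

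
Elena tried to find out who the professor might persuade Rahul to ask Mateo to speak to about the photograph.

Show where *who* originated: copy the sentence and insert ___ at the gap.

Elena tried to find out who the professor might persuade Rahul to ask Mateo to speak to ___ about the photograph.

In situ: The professor might persuade Rahul to ask Mateo to speak to who about the photograph.
'who' functions as the object of the preposition 'to'. The gap is right after 'to'.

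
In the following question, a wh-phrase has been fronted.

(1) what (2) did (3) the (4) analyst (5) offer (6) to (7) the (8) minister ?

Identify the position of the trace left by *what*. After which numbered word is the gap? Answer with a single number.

5

Pre-movement form: The analyst did offer what to the minister.
'what' is the direct object of 'offer'. Fronting leaves a gap immediately after 'offer':
What did the analyst offer ___ to the minister?
'offer' is word 5.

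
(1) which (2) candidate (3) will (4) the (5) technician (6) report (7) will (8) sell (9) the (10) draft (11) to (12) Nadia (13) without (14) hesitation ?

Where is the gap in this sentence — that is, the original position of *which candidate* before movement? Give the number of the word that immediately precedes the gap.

6

Underlying clause: The technician will report which candidate will sell the draft to Nadia without hesitation.
'which candidate' is the subject of the clause embedded under 'report'. Fronting leaves a gap immediately after 'report':
Which candidate will the technician report ___ will sell the draft to Nadia without hesitation?
'report' is word 6.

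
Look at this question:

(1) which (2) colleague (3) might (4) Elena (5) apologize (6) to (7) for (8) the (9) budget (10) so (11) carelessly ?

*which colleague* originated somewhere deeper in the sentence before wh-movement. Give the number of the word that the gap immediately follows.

6

Underlying clause: Elena might apologize to which colleague for the budget so carelessly.
The filler 'which colleague' is interpreted as the object of the preposition 'to'. It moves to the left edge, and the trace sits right after 'to':
Which colleague might Elena apologize to ___ for the budget so carelessly?
'to' is word 6.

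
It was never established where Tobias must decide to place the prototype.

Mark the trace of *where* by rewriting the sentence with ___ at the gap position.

In situ: Tobias must decide to place the prototype where.
'where' functions as the locative complement of 'place'. The gap is right after 'prototype'.

It was never established where Tobias must decide to place the prototype ___.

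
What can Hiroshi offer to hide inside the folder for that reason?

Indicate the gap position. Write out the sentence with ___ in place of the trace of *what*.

What can Hiroshi offer to hide ___ inside the folder for that reason?

Before movement: Hiroshi can offer to hide what inside the folder for that reason.
The filler 'what' is interpreted as the direct object of 'hide'. The gap is right after 'hide'.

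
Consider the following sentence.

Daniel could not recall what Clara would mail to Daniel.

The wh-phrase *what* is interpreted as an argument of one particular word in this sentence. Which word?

mail

Pre-movement form: Clara would mail what to Daniel.
The filler 'what' is interpreted as the direct object of 'mail'. It moves to the left edge, and the trace sits right after 'mail':
Daniel could not recall what Clara would mail ___ to Daniel.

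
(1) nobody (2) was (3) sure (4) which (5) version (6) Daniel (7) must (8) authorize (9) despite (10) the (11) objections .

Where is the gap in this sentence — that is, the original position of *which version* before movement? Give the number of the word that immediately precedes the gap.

Underlying clause: Daniel must authorize which version despite the objections.
'which version' is the direct object of 'authorize'. Wh-movement fronts it, leaving a gap right after 'authorize':
Nobody was sure which version Daniel must authorize ___ despite the objections.
'authorize' is word 8.

8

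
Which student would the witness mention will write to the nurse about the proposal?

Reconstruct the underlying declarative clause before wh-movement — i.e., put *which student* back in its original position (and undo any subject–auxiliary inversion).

The witness would mention which student will write to the nurse about the proposal.

The filler 'which student' is interpreted as the subject of the clause embedded under 'mention'. Wh-movement fronts it, leaving a gap right after 'mention':
Which student would the witness mention ___ will write to the nurse about the proposal?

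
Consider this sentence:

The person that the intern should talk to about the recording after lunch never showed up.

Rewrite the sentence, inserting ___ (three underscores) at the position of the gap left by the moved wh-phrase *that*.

The filler 'that' is interpreted as the object of the preposition 'to'. The gap is right after 'to'.

The person that the intern should talk to ___ about the recording after lunch never showed up.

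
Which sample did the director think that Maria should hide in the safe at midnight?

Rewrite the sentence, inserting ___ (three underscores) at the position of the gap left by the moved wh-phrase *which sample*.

Which sample did the director think that Maria should hide ___ in the safe at midnight?

In situ: The director did think that Maria should hide which sample in the safe at midnight.
The filler 'which sample' is interpreted as the direct object of 'hide'. The gap is right after 'hide'.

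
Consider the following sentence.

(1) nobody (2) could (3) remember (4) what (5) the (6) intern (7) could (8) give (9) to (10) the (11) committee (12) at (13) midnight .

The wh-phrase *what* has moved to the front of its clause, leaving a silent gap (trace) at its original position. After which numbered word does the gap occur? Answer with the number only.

8

Underlying clause: The intern could give what to the committee at midnight.
The filler 'what' is interpreted as the direct object of 'give'. It moves to the left edge, and the trace sits right after 'give':
Nobody could remember what the intern could give ___ to the committee at midnight.
'give' is word 8.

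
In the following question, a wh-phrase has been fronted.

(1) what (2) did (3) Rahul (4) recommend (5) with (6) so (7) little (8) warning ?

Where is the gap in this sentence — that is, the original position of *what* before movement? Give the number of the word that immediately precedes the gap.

4

Before movement: Rahul did recommend what with so little warning.
The filler 'what' is interpreted as the direct object of 'recommend'. Fronting leaves a gap immediately after 'recommend':
What did Rahul recommend ___ with so little warning?
'recommend' is word 4.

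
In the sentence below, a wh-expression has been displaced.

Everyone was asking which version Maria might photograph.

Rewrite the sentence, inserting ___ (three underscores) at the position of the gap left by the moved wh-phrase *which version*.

Everyone was asking which version Maria might photograph ___.

Pre-movement form: Maria might photograph which version.
'which version' is the direct object of 'photograph'. The gap is right after 'photograph'.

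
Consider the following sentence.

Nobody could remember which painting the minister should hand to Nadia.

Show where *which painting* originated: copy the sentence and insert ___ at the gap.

Before movement: The minister should hand which painting to Nadia.
'which painting' is the direct object of 'hand'. The gap is right after 'hand'.

Nobody could remember which painting the minister should hand ___ to Nadia.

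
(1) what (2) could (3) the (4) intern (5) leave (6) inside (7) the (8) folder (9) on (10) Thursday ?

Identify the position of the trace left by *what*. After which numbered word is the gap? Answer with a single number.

5

Underlying clause: The intern could leave what inside the folder on Thursday.
The filler 'what' is interpreted as the direct object of 'leave'. Fronting leaves a gap immediately after 'leave':
What could the intern leave ___ inside the folder on Thursday?
'leave' is word 5.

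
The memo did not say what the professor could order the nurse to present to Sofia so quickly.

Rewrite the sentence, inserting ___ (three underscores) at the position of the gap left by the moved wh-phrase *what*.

The memo did not say what the professor could order the nurse to present ___ to Sofia so quickly.

In situ: The professor could order the nurse to present what to Sofia so quickly.
'what' is the direct object of 'present'. The gap is right after 'present'.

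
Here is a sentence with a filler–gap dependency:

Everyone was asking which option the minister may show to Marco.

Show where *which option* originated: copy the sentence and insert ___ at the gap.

Before movement: The minister may show which option to Marco.
The filler 'which option' is interpreted as the direct object of 'show'. The gap is right after 'show'.

Everyone was asking which option the minister may show ___ to Marco.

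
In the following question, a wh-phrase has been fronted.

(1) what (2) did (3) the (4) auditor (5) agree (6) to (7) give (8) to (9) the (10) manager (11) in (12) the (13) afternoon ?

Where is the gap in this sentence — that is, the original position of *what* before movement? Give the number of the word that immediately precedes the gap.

In situ: The auditor did agree to give what to the manager in the afternoon.
'what' is the direct object of 'give'. Fronting leaves a gap immediately after 'give':
What did the auditor agree to give ___ to the manager in the afternoon?
'give' is word 7.

7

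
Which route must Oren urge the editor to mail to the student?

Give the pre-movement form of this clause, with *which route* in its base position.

'which route' functions as the direct object of 'mail'. Fronting leaves a gap immediately after 'mail':
Which route must Oren urge the editor to mail ___ to the student?

Oren must urge the editor to mail which route to the student.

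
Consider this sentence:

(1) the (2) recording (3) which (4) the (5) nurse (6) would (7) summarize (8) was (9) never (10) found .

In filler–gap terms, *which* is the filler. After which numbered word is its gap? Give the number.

The filler 'which' is interpreted as the direct object of 'summarize'. Wh-movement fronts it, leaving a gap right after 'summarize':
The recording which the nurse would summarize ___ was never found.
'summarize' is word 7.

7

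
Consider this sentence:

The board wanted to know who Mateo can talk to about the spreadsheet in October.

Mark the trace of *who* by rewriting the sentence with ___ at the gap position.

In situ: Mateo can talk to who about the spreadsheet in October.
The filler 'who' is interpreted as the object of the preposition 'to'. The gap is right after 'to'.

The board wanted to know who Mateo can talk to ___ about the spreadsheet in October.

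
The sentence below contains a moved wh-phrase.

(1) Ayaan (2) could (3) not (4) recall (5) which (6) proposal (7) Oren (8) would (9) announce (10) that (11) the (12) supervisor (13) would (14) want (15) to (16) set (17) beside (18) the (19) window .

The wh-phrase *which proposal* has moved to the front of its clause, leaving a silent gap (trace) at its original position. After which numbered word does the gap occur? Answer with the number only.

Pre-movement form: Oren would announce that the supervisor would want to set which proposal beside the window.
The filler 'which proposal' is interpreted as the direct object of 'set'. It moves to the left edge, and the trace sits right after 'set':
Ayaan could not recall which proposal Oren would announce that the supervisor would want to set ___ beside the window.
'set' is word 16.

16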